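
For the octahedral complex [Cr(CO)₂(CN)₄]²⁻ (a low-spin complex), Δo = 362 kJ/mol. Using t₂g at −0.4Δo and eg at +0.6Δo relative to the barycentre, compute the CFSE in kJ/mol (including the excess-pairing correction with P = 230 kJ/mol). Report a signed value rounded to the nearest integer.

Ligand charges: 2×(+0) from CO and 4×(-1) from CN⁻ sum to -4; with overall charge -2, Cr is +2.
Cr²⁺: group 6, so d-count = 6 − 2 = 4.
The d⁴ electrons fill as t₂g⁴ eg⁰.
CFSE(orbital) = 4×(-0.4Δo) + 0×(0.6Δo) = -1.6Δo; with Δo = 362 kJ/mol that is -579 kJ/mol.
High-spin d⁴ would be t₂g³ eg¹ with 0 pairs; low-spin has 1, so 1 excess pair costs +1P = +230 kJ/mol.
Overall CFSE = -579 + 230 = -349 kJ/mol.

-349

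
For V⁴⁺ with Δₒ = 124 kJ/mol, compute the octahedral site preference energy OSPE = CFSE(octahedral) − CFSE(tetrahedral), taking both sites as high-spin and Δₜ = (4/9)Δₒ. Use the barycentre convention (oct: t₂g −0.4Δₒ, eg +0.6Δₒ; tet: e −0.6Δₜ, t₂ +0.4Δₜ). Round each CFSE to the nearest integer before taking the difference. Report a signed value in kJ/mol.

Group 5 minus oxidation state +4 gives a d¹ configuration for V⁴⁺.
Octahedral high-spin t₂g¹ eg⁰: CFSE = -0.4 × 124 = -50 kJ/mol.
In a tetrahedral site the filling is e¹ t₂⁰: CFSE(tet) = -0.6Δₜ = -0.6 × (4/9)(124) = -33 kJ/mol.
Subtracting, OSPE = -50 − (-33) = -17 kJ/mol.

-17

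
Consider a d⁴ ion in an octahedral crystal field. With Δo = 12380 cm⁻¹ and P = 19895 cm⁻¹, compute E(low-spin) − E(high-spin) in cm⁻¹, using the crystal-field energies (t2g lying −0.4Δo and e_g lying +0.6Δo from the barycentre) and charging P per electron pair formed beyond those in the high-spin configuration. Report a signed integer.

7515

High-spin d⁴ fills as t2g^3 e_g^1 with CFSE 3(−0.4) + 1(+0.6) = -0.6Δo = -7428 cm⁻¹.
Low-spin: t2g^4 e_g^0, orbital CFSE = -1.6Δo = -19808 cm⁻¹; plus 1 excess pair × P = +19895 cm⁻¹; total 87 cm⁻¹.
E(LS) − E(HS) = 87 − (-7428) = 7515 cm⁻¹.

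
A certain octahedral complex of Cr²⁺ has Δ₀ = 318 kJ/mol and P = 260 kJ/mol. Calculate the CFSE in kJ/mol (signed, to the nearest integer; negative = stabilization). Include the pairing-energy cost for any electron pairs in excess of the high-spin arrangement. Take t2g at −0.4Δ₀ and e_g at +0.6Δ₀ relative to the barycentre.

-249

Cr²⁺: group 6, so d-count = 6 − 2 = 4.
Δ₀ > P, so pairing is preferred: the ground state is low-spin.
That gives t2g^4 e_g^0.
Orbital CFSE = -1.6Δ₀ = -1.6 × 318 = -509 kJ/mol.
Excess pairs vs high-spin: 1 − 0 = 1; pairing cost = +260 kJ/mol.
Net CFSE = -509 + 260 = -249 kJ/mol.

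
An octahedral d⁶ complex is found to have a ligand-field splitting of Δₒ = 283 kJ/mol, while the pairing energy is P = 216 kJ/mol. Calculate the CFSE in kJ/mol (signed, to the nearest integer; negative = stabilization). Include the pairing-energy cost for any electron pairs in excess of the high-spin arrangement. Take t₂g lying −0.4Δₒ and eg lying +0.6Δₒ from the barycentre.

-247

Since Δₒ = 283 kJ/mol > P = 216 kJ/mol, the complex adopts the low-spin configuration.
Configuration: t₂g⁶ eg⁰.
Orbital CFSE = -2.4Δₒ = -2.4 × 283 = -679 kJ/mol.
Excess pairs vs high-spin: 3 − 1 = 2; pairing cost = +432 kJ/mol.
Net CFSE = -679 + 432 = -247 kJ/mol.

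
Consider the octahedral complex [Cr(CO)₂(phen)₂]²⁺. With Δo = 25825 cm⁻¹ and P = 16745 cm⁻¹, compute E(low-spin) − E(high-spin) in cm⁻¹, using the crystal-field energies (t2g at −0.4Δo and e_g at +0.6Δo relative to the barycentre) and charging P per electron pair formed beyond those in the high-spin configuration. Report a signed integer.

Ligand charges: 2×(+0) from CO and 2×(+0) from phen sum to +0; with overall charge +2, Cr is +2.
Cr²⁺: group 6, so d-count = 6 − 2 = 4.
In the high-spin limit (t2g^3 e_g^1) the orbital term is -0.6Δo = -15495 cm⁻¹, with no excess pairing.
Low-spin t2g^4 e_g^0 gives -1.6Δo = -41320 cm⁻¹, but forming 1 extra pair costs 1P = 16745 cm⁻¹, so E(LS) = -41320 + 16745 = -24575 cm⁻¹.
Thus E(LS) − E(HS) = -9080 cm⁻¹.

-9080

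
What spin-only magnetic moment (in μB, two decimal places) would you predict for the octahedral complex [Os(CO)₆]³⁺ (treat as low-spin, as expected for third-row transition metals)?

1.73 μB

CO is neutral, so the +3 overall charge sits on Os: oxidation state +3.
Os sits in group 8; removing 3 electrons leaves Os³⁺ with 8 − 3 = 5 d electrons.
Configuration: t2g^5 e_g^0 → 1 unpaired electron.
μ(spin-only) = √[1(1+2)] = √3 ≈ 1.73 μB.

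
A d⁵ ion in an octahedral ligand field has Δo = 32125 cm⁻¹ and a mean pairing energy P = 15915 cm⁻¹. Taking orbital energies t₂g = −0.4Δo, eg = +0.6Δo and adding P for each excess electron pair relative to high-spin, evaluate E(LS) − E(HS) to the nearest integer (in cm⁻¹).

-32420

In the high-spin limit (t₂g³ eg²) the orbital term is 0.0Δo = 0 cm⁻¹, with no excess pairing.
Low-spin t₂g⁵ eg⁰ gives -2.0Δo = -64250 cm⁻¹, but forming 2 extra pairs costs 2P = 31830 cm⁻¹, so E(LS) = -64250 + 31830 = -32420 cm⁻¹.
The difference is -32420 − (0) = -32420 cm⁻¹, so low-spin lies lower.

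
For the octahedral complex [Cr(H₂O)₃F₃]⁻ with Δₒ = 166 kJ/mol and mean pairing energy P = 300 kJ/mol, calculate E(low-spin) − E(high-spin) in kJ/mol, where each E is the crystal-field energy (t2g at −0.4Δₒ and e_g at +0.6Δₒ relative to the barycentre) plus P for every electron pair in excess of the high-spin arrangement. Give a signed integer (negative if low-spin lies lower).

Ligand charges: 3×(+0) from H₂O and 3×(-1) from F⁻ sum to -3; with overall charge -1, Cr is +2.
Cr²⁺: group 6, so d-count = 6 − 2 = 4.
In the high-spin limit (t2g^3 e_g^1) the orbital term is -0.6Δₒ = -100 kJ/mol, with no excess pairing.
For low-spin the configuration is t2g^4 e_g^0: orbital energy -1.6 × 166 = -266 kJ/mol, and 1 additional pair relative to high-spin adds 300 kJ/mol, giving 34 kJ/mol.
E(LS) − E(HS) = 34 − (-100) = 134 kJ/mol.

134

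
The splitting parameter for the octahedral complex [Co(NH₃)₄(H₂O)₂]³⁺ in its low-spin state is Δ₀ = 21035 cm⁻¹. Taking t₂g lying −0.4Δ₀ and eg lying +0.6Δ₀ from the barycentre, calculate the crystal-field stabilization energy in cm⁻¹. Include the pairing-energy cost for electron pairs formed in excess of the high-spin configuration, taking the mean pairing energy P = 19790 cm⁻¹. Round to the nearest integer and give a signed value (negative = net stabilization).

-10904

Ligand charges: 4×(+0) from NH₃ and 2×(+0) from H₂O sum to +0; with overall charge +3, Co is +3.
Co³⁺: group 9, so d-count = 9 − 3 = 6.
The d⁶ electrons fill as t₂g⁶ eg⁰.
CFSE(orbital) = 6×(-0.4Δ₀) + 0×(0.6Δ₀) = -2.4Δ₀; with Δ₀ = 21035 cm⁻¹ that is -50484 cm⁻¹.
High-spin d⁶ would be t₂g⁴ eg² with 1 pair; low-spin has 3, so 2 excess pairs cost +2P = +39580 cm⁻¹.
Combining: -50484 + 39580 = -10904 cm⁻¹.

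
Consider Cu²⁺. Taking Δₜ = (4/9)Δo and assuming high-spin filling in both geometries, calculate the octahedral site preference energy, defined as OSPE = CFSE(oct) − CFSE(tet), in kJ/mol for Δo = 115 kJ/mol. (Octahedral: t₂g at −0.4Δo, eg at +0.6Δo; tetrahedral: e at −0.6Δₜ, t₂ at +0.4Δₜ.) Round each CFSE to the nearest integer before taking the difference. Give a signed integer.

Group 11 minus oxidation state +2 gives a d⁹ configuration for Cu²⁺.
Octahedral high-spin t2g^6 e_g^3: CFSE = -0.6 × 115 = -69 kJ/mol.
Tetrahedral: e^4 t2^5, CFSE = 4(−0.6) + 5(+0.4) = -0.4Δₜ = -0.4 × (4/9) × 115 = -20 kJ/mol.
Subtracting, OSPE = -69 − (-20) = -49 kJ/mol.

-49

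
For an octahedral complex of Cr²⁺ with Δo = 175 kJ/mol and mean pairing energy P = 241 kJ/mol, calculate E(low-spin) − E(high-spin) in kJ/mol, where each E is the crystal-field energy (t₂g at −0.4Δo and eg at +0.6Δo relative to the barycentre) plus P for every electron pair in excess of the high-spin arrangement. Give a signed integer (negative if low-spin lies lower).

Cr is in group 6, so Cr²⁺ is d⁴ (6 − 2 = 4).
High-spin d⁴ fills as t₂g³ eg¹ with CFSE 3(−0.4) + 1(+0.6) = -0.6Δo = -105 kJ/mol.
For low-spin the configuration is t₂g⁴ eg⁰: orbital energy -1.6 × 175 = -280 kJ/mol, and 1 additional pair relative to high-spin adds 241 kJ/mol, giving -39 kJ/mol.
E(LS) − E(HS) = -39 − (-105) = 66 kJ/mol.

66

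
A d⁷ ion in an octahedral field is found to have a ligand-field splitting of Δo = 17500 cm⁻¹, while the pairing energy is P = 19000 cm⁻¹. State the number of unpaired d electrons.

3

Δo < P, so pairing is avoided: the ground state is high-spin.
Filling d⁷ accordingly: t₂g⁵ eg².
Unpaired electrons: 3.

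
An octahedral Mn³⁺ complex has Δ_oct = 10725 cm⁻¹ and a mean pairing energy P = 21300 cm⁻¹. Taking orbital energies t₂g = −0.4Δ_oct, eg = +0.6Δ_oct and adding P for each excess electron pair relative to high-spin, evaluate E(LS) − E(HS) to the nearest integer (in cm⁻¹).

10575

Mn sits in group 7; removing 3 electrons leaves Mn³⁺ with 7 − 3 = 4 d electrons.
In the high-spin limit (t₂g³ eg¹) the orbital term is -0.6Δ_oct = -6435 cm⁻¹, with no excess pairing.
Low-spin: t₂g⁴ eg⁰, orbital CFSE = -1.6Δ_oct = -17160 cm⁻¹; plus 1 excess pair × P = +21300 cm⁻¹; total 4140 cm⁻¹.
The difference is 4140 − (-6435) = 10575 cm⁻¹, so high-spin lies lower.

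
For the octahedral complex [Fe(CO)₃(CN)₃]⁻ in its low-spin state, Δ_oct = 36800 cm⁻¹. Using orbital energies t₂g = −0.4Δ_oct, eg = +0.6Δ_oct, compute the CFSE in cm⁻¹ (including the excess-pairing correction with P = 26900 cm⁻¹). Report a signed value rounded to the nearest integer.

-34520

Ligand charges: 3×(+0) from CO and 3×(-1) from CN⁻ sum to -3; with overall charge -1, Fe is +2.
Fe sits in group 8; removing 2 electrons leaves Fe²⁺ with 8 − 2 = 6 d electrons.
Electron filling gives t₂g⁶ eg⁰.
Orbital CFSE = 6(-0.4) + 0(0.6) = -2.4Δ_oct = -2.4 × 36800 = -88320 cm⁻¹.
High-spin d⁶ would be t₂g⁴ eg² with 1 pair; low-spin has 3, so 2 excess pairs cost +2P = +53800 cm⁻¹.
Overall CFSE = -88320 + 53800 = -34520 cm⁻¹.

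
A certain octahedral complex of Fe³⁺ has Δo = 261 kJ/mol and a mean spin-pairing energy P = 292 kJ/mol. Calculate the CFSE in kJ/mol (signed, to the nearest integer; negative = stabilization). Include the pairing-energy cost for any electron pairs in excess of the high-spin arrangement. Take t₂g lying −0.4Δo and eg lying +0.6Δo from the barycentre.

Fe³⁺: group 8, so d-count = 8 − 3 = 5.
Δo < P, so pairing is avoided: the ground state is high-spin.
Configuration: t₂g³ eg².
Orbital CFSE = 0.0Δo = 0.0 × 261 = 0 kJ/mol.
High-spin has no excess pairs, so no pairing correction applies.

0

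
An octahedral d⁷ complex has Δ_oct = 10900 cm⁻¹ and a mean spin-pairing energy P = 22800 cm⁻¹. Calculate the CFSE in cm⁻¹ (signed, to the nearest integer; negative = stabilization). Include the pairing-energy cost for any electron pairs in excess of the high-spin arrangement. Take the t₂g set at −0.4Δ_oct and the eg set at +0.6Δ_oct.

Since Δ_oct = 10900 cm⁻¹ < P = 22800 cm⁻¹, the complex adopts the high-spin configuration.
Configuration: t₂g⁵ eg².
Orbital CFSE = -0.8Δ_oct = -0.8 × 10900 = -8720 cm⁻¹.
High-spin has no excess pairs, so no pairing correction applies.

-8720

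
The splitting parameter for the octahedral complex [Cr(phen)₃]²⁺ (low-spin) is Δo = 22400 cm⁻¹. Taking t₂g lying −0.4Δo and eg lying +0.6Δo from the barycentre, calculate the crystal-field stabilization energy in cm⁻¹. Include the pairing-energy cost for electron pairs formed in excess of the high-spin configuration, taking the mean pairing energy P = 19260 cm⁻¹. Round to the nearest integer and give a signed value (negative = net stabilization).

phen is neutral, so the +2 overall charge sits on Cr: oxidation state +2.
Group 6 minus oxidation state +2 gives a d⁴ configuration for Cr²⁺.
The d⁴ electrons fill as t₂g⁴ eg⁰.
The orbital stabilization is -1.6Δo = -1.6 × 22400 = -35840 cm⁻¹.
High-spin d⁴ would be t₂g³ eg¹ with 0 pairs; low-spin has 1, so 1 excess pair costs +1P = +19260 cm⁻¹.
Overall CFSE = -35840 + 19260 = -16580 cm⁻¹.

-16580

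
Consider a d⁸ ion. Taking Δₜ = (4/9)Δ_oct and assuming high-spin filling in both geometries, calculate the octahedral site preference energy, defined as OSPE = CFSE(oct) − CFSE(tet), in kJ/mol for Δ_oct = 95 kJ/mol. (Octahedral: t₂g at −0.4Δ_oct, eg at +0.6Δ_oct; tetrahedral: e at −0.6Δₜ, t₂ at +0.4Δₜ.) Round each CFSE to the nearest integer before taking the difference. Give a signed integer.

Octahedral (high-spin): t2g^6 e_g^2, CFSE = 6(−0.4) + 2(+0.6) = -1.2Δ_oct = -1.2 × 95 = -114 kJ/mol.
Tetrahedral: e^4 t2^4, CFSE = 4(−0.6) + 4(+0.4) = -0.8Δₜ = -0.8 × (4/9) × 95 = -34 kJ/mol.
OSPE = -114 − (-34) = -80 kJ/mol.

-80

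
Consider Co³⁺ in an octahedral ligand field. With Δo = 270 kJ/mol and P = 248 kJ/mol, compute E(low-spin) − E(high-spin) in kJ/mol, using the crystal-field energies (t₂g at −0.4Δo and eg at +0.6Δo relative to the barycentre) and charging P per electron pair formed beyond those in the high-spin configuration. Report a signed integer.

Co sits in group 9; removing 3 electrons leaves Co³⁺ with 9 − 3 = 6 d electrons.
High-spin d⁶ fills as t₂g⁴ eg² with CFSE 4(−0.4) + 2(+0.6) = -0.4Δo = -108 kJ/mol.
For low-spin the configuration is t₂g⁶ eg⁰: orbital energy -2.4 × 270 = -648 kJ/mol, and 2 additional pairs relative to high-spin add 496 kJ/mol, giving -152 kJ/mol.
The difference is -152 − (-108) = -44 kJ/mol, so low-spin lies lower.

-44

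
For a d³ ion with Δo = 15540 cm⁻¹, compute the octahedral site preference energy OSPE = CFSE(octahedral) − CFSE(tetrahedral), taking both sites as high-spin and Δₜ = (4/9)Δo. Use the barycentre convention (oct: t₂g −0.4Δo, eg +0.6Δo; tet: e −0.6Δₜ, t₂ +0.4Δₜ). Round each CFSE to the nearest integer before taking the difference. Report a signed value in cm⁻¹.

Octahedral (high-spin): t2g^3 e_g^0, CFSE = 3(−0.4) + 0(+0.6) = -1.2Δo = -1.2 × 15540 = -18648 cm⁻¹.
Tetrahedral: e^2 t2^1, CFSE = 2(−0.6) + 1(+0.4) = -0.8Δₜ = -0.8 × (4/9) × 15540 = -5525 cm⁻¹.
Subtracting, OSPE = -18648 − (-5525) = -13123 cm⁻¹.

-13123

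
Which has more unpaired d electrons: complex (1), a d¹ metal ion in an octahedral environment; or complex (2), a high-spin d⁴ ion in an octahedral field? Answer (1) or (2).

(1): t₂g¹ eg⁰ → 1 unpaired.
(2): t2g^3 e_g^1 → 4 unpaired.
So (2) has more unpaired electrons.

(2)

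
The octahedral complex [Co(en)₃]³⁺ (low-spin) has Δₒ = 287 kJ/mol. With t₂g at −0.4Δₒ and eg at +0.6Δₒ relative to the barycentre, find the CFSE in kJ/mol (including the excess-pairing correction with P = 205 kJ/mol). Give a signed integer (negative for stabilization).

-279

en is neutral, so the +3 overall charge sits on Co: oxidation state +3.
Group 9 minus oxidation state +3 gives a d⁶ configuration for Co³⁺.
Electron filling gives t₂g⁶ eg⁰.
Orbital CFSE = 6(-0.4) + 0(0.6) = -2.4Δₒ = -2.4 × 287 = -689 kJ/mol.
High-spin d⁶ would be t₂g⁴ eg² with 1 pair; low-spin has 3, so 2 excess pairs cost +2P = +410 kJ/mol.
Net CFSE = -689 + 410 = -279 kJ/mol.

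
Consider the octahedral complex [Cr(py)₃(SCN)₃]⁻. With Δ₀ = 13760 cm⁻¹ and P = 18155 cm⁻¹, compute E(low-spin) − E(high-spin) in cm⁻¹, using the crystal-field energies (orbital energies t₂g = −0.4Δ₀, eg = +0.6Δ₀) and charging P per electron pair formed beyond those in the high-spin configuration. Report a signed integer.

Ligand charges: 3×(+0) from py and 3×(-1) from SCN⁻ sum to -3; with overall charge -1, Cr is +2.
Cr is in group 6, so Cr²⁺ is d⁴ (6 − 2 = 4).
In the high-spin limit (t₂g³ eg¹) the orbital term is -0.6Δ₀ = -8256 cm⁻¹, with no excess pairing.
For low-spin the configuration is t₂g⁴ eg⁰: orbital energy -1.6 × 13760 = -22016 cm⁻¹, and 1 additional pair relative to high-spin adds 18155 cm⁻¹, giving -3861 cm⁻¹.
The difference is -3861 − (-8256) = 4395 cm⁻¹, so high-spin lies lower.

4395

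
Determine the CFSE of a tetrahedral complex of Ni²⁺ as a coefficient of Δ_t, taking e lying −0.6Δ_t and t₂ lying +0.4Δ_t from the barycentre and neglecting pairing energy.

-0.8 Δ_t

Group 10 minus oxidation state +2 gives a d⁸ configuration for Ni²⁺.
With tetrahedral geometry the complex is necessarily high-spin.
Configuration: e⁴ t₂⁴.
CFSE = 4(-0.6Δ_t) + 4(0.4Δ_t) = -2.4Δ_t + 1.6Δ_t = -0.8Δ_t.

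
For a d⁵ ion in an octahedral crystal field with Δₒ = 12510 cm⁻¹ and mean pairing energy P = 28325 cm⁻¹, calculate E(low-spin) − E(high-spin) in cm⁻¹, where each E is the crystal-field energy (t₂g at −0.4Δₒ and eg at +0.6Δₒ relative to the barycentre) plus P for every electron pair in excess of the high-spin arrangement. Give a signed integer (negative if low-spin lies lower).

31630

High-spin d⁵ fills as t₂g³ eg² with CFSE 3(−0.4) + 2(+0.6) = 0.0Δₒ = 0 cm⁻¹.
Low-spin: t₂g⁵ eg⁰, orbital CFSE = -2.0Δₒ = -25020 cm⁻¹; plus 2 excess pairs × P = +56650 cm⁻¹; total 31630 cm⁻¹.
Thus E(LS) − E(HS) = 31630 cm⁻¹.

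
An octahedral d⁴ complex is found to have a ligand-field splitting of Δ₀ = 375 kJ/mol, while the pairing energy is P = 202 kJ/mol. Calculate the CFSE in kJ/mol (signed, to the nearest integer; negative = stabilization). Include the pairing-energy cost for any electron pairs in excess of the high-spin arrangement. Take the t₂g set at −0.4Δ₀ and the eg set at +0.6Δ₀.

-398

With Δ₀ > P the complex is low-spin.
That gives t₂g⁴ eg⁰.
Orbital CFSE = -1.6Δ₀ = -1.6 × 375 = -600 kJ/mol.
Excess pairs vs high-spin: 1 − 0 = 1; pairing cost = +202 kJ/mol.
Net CFSE = -600 + 202 = -398 kJ/mol.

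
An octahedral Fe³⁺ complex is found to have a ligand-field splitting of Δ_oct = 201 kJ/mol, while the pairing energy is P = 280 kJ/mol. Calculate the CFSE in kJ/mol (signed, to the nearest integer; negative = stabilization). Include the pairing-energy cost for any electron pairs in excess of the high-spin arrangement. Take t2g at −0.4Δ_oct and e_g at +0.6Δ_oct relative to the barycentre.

0

Fe is in group 8, so Fe³⁺ is d⁵ (8 − 3 = 5).
Δ_oct < P, so pairing is avoided: the ground state is high-spin.
That gives t2g^3 e_g^2.
Orbital CFSE = 0.0Δ_oct = 0.0 × 201 = 0 kJ/mol.
High-spin has no excess pairs, so no pairing correction applies.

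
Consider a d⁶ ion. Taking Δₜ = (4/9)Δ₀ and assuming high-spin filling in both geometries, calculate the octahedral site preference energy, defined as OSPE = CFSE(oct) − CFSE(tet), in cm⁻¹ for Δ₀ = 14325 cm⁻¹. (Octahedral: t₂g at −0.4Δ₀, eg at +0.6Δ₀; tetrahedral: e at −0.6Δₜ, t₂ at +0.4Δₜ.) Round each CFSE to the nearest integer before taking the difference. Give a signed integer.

Octahedral (high-spin): t2g^4 e_g^2, CFSE = 4(−0.4) + 2(+0.6) = -0.4Δ₀ = -0.4 × 14325 = -5730 cm⁻¹.
In a tetrahedral site the filling is e^3 t2^3: CFSE(tet) = -0.6Δₜ = -0.6 × (4/9)(14325) = -3820 cm⁻¹.
OSPE = CFSE(oct) − CFSE(tet) = -5730 − (-3820) = -1910 cm⁻¹.

-1910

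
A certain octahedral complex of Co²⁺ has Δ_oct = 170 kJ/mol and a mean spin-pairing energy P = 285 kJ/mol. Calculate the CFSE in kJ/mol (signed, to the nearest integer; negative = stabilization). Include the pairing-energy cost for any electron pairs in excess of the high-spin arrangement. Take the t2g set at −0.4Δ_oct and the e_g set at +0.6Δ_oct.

Co sits in group 9; removing 2 electrons leaves Co²⁺ with 9 − 2 = 7 d electrons.
With Δ_oct < P the complex is high-spin.
Configuration: t2g^5 e_g^2.
Orbital CFSE = -0.8Δ_oct = -0.8 × 170 = -136 kJ/mol.
High-spin has no excess pairs, so no pairing correction applies.

-136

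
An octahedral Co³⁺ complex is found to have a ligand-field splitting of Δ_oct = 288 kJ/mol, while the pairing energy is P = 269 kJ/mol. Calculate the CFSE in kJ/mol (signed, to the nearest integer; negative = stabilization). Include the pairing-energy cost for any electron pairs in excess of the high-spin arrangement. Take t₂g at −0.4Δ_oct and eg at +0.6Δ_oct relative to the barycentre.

Co is in group 9, so Co³⁺ is d⁶ (9 − 3 = 6).
With Δ_oct > P the complex is low-spin.
Configuration: t₂g⁶ eg⁰.
Orbital CFSE = -2.4Δ_oct = -2.4 × 288 = -691 kJ/mol.
Excess pairs vs high-spin: 3 − 1 = 2; pairing cost = +538 kJ/mol.
Net CFSE = -691 + 538 = -153 kJ/mol.

-153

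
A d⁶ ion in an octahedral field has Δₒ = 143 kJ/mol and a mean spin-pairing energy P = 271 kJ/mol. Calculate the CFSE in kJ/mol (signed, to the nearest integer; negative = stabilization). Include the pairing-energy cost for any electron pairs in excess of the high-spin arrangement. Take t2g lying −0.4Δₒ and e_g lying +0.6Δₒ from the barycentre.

Since Δₒ = 143 kJ/mol < P = 271 kJ/mol, the complex adopts the high-spin configuration.
Filling d⁶ accordingly: t2g^4 e_g^2.
Orbital CFSE = -0.4Δₒ = -0.4 × 143 = -57 kJ/mol.
High-spin has no excess pairs, so no pairing correction applies.

-57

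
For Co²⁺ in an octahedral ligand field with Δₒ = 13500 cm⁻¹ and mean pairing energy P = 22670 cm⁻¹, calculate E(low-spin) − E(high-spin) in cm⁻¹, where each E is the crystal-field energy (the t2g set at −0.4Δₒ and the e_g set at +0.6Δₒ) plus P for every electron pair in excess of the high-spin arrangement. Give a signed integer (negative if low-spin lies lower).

Co is in group 9, so Co²⁺ is d⁷ (9 − 2 = 7).
In the high-spin limit (t2g^5 e_g^2) the orbital term is -0.8Δₒ = -10800 cm⁻¹, with no excess pairing.
For low-spin the configuration is t2g^6 e_g^1: orbital energy -1.8 × 13500 = -24300 cm⁻¹, and 1 additional pair relative to high-spin adds 22670 cm⁻¹, giving -1630 cm⁻¹.
The difference is -1630 − (-10800) = 9170 cm⁻¹, so high-spin lies lower.

9170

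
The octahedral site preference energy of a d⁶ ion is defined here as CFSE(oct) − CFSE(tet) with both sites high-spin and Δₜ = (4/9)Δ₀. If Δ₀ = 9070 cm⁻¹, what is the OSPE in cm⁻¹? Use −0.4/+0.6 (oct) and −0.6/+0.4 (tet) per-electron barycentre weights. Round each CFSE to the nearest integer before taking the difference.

-1209

Octahedral high-spin t₂g⁴ eg²: CFSE = -0.4 × 9070 = -3628 cm⁻¹.
Tetrahedral e³ t₂³ gives -0.6Δₜ = -0.6 × (4/9) × 9070 = -2419 cm⁻¹.
OSPE = -3628 − (-2419) = -1209 cm⁻¹.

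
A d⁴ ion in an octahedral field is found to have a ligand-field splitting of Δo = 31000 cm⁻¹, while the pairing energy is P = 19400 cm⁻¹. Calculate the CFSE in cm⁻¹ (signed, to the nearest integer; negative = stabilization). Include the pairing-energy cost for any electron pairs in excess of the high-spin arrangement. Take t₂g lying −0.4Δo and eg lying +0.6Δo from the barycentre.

Δo > P, so pairing is preferred: the ground state is low-spin.
Configuration: t₂g⁴ eg⁰.
Orbital CFSE = -1.6Δo = -1.6 × 31000 = -49600 cm⁻¹.
Excess pairs vs high-spin: 1 − 0 = 1; pairing cost = +19400 cm⁻¹.
Net CFSE = -49600 + 19400 = -30200 cm⁻¹.

-30200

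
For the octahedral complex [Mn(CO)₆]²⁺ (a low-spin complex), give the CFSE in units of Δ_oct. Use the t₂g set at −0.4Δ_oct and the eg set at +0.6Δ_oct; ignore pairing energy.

CO is neutral, so the +2 overall charge sits on Mn: oxidation state +2.
Mn sits in group 7; removing 2 electrons leaves Mn²⁺ with 7 − 2 = 5 d electrons.
Configuration: t₂g⁵ eg⁰.
CFSE = 5(-0.4Δ_oct) + 0(0.6Δ_oct) = -2.0Δ_oct + 0.0Δ_oct = -2.0Δ_oct.

-2.0 Δ_oct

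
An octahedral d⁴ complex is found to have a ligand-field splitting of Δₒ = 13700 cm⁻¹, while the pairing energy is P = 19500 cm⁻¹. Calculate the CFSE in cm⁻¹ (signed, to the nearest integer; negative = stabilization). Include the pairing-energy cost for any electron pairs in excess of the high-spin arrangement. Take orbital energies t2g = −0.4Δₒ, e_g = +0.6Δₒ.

Here Δₒ < P (13700 < 19500), so the high-spin state is favoured.
That gives t2g^3 e_g^1.
Orbital CFSE = -0.6Δₒ = -0.6 × 13700 = -8220 cm⁻¹.
High-spin has no excess pairs, so no pairing correction applies.

-8220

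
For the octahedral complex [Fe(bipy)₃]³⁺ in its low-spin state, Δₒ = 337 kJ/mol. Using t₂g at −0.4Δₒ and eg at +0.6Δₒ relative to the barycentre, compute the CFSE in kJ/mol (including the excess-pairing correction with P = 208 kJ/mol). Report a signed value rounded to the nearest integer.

bipy is neutral, so the +3 overall charge sits on Fe: oxidation state +3.
Fe is in group 8, so Fe³⁺ is d⁵ (8 − 3 = 5).
The d⁵ electrons fill as t₂g⁵ eg⁰.
CFSE(orbital) = 5×(-0.4Δₒ) + 0×(0.6Δₒ) = -2.0Δₒ; with Δₒ = 337 kJ/mol that is -674 kJ/mol.
Pairing penalty: 2 pairs vs 0 in the high-spin reference → 2 extra × P = 416 kJ/mol.
Combining: -674 + 416 = -258 kJ/mol.

-258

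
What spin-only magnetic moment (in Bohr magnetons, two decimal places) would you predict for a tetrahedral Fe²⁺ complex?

4.90 Bohr magnetons

Group 8 minus oxidation state +2 gives a d⁶ configuration for Fe²⁺.
With tetrahedral geometry the complex is necessarily high-spin.
Configuration: e^3 t2^3 → 4 unpaired electrons.
μ(spin-only) = √[4(4+2)] = √24 ≈ 4.90 Bohr magnetons.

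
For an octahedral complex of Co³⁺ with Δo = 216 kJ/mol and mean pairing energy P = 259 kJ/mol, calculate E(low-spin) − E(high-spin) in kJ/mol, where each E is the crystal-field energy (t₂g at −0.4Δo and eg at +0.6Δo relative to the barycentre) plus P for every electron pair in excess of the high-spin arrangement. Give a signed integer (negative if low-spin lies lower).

Co³⁺: group 9, so d-count = 9 − 3 = 6.
High-spin d⁶ fills as t₂g⁴ eg² with CFSE 4(−0.4) + 2(+0.6) = -0.4Δo = -86 kJ/mol.
Low-spin t₂g⁶ eg⁰ gives -2.4Δo = -518 kJ/mol, but forming 2 extra pairs costs 2P = 518 kJ/mol, so E(LS) = -518 + 518 = 0 kJ/mol.
The difference is 0 − (-86) = 86 kJ/mol, so high-spin lies lower.

86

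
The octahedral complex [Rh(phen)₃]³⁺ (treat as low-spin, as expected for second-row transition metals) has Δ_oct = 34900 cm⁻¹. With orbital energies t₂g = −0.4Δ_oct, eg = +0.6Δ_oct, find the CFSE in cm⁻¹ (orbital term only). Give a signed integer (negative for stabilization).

phen is neutral, so the +3 overall charge sits on Rh: oxidation state +3.
Rh sits in group 9; removing 3 electrons leaves Rh³⁺ with 9 − 3 = 6 d electrons.
The d⁶ electrons fill as t₂g⁶ eg⁰.
Orbital CFSE = 6(-0.4) + 0(0.6) = -2.4Δ_oct = -2.4 × 34900 = -83760 cm⁻¹.

-83760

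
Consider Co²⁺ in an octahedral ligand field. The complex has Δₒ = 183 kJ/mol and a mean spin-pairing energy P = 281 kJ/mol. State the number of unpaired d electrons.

Co is in group 9, so Co²⁺ is d⁷ (9 − 2 = 7).
With Δₒ < P the complex is high-spin.
Configuration: t₂g⁵ eg².
Unpaired electrons: 3.

3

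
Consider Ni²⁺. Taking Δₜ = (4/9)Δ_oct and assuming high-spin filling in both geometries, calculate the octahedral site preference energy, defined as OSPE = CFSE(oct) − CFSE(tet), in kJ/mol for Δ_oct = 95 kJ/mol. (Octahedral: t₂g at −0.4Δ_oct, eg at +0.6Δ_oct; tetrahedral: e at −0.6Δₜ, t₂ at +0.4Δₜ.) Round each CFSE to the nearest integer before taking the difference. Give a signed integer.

-80

Ni²⁺: group 10, so d-count = 10 − 2 = 8.
Octahedral high-spin t2g^6 e_g^2: CFSE = -1.2 × 95 = -114 kJ/mol.
Tetrahedral: e^4 t2^4, CFSE = 4(−0.6) + 4(+0.4) = -0.8Δₜ = -0.8 × (4/9) × 95 = -34 kJ/mol.
OSPE = -114 − (-34) = -80 kJ/mol.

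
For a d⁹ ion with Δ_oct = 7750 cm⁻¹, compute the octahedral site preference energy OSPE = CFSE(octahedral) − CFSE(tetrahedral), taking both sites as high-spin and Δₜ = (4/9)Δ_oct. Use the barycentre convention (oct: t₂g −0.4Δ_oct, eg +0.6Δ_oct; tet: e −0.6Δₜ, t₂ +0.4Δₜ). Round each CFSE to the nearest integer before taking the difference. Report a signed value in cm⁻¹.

-3272

In an octahedral site d⁹ (HS) is t₂g⁶ eg³, giving CFSE(oct) = -0.6Δ_oct = -4650 cm⁻¹.
In a tetrahedral site the filling is e⁴ t₂⁵: CFSE(tet) = -0.4Δₜ = -0.4 × (4/9)(7750) = -1378 cm⁻¹.
OSPE = CFSE(oct) − CFSE(tet) = -4650 − (-1378) = -3272 cm⁻¹.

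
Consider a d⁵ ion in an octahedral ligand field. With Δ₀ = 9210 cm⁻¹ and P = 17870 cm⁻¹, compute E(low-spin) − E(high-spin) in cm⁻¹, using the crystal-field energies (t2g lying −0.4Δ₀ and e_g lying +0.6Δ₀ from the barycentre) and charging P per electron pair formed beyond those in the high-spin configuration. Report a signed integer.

17320

High-spin: t2g^3 e_g^2, CFSE = 0.0Δ₀ = 0 cm⁻¹.
Low-spin t2g^5 e_g^0 gives -2.0Δ₀ = -18420 cm⁻¹, but forming 2 extra pairs costs 2P = 35740 cm⁻¹, so E(LS) = -18420 + 35740 = 17320 cm⁻¹.
E(LS) − E(HS) = 17320 − (0) = 17320 cm⁻¹.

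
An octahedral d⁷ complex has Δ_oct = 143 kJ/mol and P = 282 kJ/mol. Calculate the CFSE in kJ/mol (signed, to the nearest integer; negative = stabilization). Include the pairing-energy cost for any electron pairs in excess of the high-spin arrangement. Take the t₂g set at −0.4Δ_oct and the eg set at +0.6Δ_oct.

Since Δ_oct = 143 kJ/mol < P = 282 kJ/mol, the complex adopts the high-spin configuration.
Filling d⁷ accordingly: t₂g⁵ eg².
Orbital CFSE = -0.8Δ_oct = -0.8 × 143 = -114 kJ/mol.
High-spin has no excess pairs, so no pairing correction applies.

-114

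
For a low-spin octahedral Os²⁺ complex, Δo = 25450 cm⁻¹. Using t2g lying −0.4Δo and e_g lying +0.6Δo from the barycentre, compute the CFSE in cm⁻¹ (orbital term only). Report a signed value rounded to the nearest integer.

Group 8 minus oxidation state +2 gives a d⁶ configuration for Os²⁺.
Electron filling gives t2g^6 e_g^0.
Orbital CFSE = 6(-0.4) + 0(0.6) = -2.4Δo = -2.4 × 25450 = -61080 cm⁻¹.

-61080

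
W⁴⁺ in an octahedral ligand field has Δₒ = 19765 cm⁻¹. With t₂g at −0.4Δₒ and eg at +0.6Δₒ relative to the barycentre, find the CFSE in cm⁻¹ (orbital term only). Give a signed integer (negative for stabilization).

W is in group 6, so W⁴⁺ is d² (6 − 4 = 2).
The d² electrons fill as t₂g² eg⁰.
CFSE(orbital) = 2×(-0.4Δₒ) + 0×(0.6Δₒ) = -0.8Δₒ; with Δₒ = 19765 cm⁻¹ that is -15812 cm⁻¹.

-15812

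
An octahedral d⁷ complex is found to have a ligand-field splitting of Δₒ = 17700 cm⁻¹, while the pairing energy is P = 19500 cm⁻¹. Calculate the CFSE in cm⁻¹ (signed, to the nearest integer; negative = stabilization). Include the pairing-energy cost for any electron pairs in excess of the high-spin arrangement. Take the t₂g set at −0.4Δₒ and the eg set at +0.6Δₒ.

-14160

Δₒ < P, so pairing is avoided: the ground state is high-spin.
Configuration: t₂g⁵ eg².
Orbital CFSE = -0.8Δₒ = -0.8 × 17700 = -14160 cm⁻¹.
High-spin has no excess pairs, so no pairing correction applies.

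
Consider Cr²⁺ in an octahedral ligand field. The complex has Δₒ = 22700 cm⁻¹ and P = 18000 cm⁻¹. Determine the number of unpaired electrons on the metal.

2

Cr²⁺: group 6, so d-count = 6 − 2 = 4.
Δₒ > P, so pairing is preferred: the ground state is low-spin.
Configuration: t₂g⁴ eg⁰.
Unpaired electrons: 2.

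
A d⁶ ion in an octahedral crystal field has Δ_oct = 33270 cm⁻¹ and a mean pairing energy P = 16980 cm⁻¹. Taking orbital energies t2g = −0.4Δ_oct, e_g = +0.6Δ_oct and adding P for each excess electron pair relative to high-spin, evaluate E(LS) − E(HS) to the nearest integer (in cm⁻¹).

-32580

In the high-spin limit (t2g^4 e_g^2) the orbital term is -0.4Δ_oct = -13308 cm⁻¹, with no excess pairing.
Low-spin t2g^6 e_g^0 gives -2.4Δ_oct = -79848 cm⁻¹, but forming 2 extra pairs costs 2P = 33960 cm⁻¹, so E(LS) = -79848 + 33960 = -45888 cm⁻¹.
Thus E(LS) − E(HS) = -32580 cm⁻¹.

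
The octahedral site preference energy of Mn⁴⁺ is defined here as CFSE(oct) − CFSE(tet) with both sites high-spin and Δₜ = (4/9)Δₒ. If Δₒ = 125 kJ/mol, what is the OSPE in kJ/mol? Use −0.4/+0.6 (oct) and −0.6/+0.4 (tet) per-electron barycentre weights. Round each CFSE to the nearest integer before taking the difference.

Mn⁴⁺: group 7, so d-count = 7 − 4 = 3.
In an octahedral site d³ (HS) is t2g^3 e_g^0, giving CFSE(oct) = -1.2Δₒ = -150 kJ/mol.
Tetrahedral e^2 t2^1 gives -0.8Δₜ = -0.8 × (4/9) × 125 = -44 kJ/mol.
OSPE = -150 − (-44) = -106 kJ/mol.

-106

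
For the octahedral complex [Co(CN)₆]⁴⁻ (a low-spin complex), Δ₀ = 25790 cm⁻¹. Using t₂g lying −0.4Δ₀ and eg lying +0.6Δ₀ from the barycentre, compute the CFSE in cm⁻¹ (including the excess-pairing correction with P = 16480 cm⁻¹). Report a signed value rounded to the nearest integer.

-29942

Each CN⁻ contributes -1; 6 × (-1) = -6. With overall charge -4, Co is in the +2 oxidation state.
Co²⁺: group 9, so d-count = 9 − 2 = 7.
Configuration: t₂g⁶ eg¹.
CFSE(orbital) = 6×(-0.4Δ₀) + 1×(0.6Δ₀) = -1.8Δ₀; with Δ₀ = 25790 cm⁻¹ that is -46422 cm⁻¹.
High-spin d⁷ would be t₂g⁵ eg² with 2 pairs; low-spin has 3, so 1 excess pair costs +1P = +16480 cm⁻¹.
Combining: -46422 + 16480 = -29942 cm⁻¹.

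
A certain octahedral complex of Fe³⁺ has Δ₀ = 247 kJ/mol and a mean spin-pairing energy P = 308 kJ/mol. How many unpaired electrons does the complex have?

5

Group 8 minus oxidation state +3 gives a d⁵ configuration for Fe³⁺.
With Δ₀ < P the complex is high-spin.
Filling d⁵ accordingly: t₂g³ eg².
Unpaired electrons: 5.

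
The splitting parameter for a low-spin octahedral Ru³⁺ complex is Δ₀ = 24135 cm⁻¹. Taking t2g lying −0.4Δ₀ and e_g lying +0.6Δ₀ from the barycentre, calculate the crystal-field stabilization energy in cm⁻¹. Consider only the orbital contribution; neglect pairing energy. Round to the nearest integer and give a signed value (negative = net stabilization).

Ru sits in group 8; removing 3 electrons leaves Ru³⁺ with 8 − 3 = 5 d electrons.
The d⁵ electrons fill as t2g^5 e_g^0.
The orbital stabilization is -2.0Δ₀ = -2.0 × 24135 = -48270 cm⁻¹.

-48270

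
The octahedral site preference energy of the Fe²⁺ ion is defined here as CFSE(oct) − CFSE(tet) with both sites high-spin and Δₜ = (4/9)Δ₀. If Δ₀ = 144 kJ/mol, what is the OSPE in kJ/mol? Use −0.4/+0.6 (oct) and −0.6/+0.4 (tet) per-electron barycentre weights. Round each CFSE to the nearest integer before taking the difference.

-20

Fe²⁺: group 8, so d-count = 8 − 2 = 6.
Octahedral (high-spin): t2g^4 e_g^2, CFSE = 4(−0.4) + 2(+0.6) = -0.4Δ₀ = -0.4 × 144 = -58 kJ/mol.
Tetrahedral e^3 t2^3 gives -0.6Δₜ = -0.6 × (4/9) × 144 = -38 kJ/mol.
OSPE = -58 − (-38) = -20 kJ/mol.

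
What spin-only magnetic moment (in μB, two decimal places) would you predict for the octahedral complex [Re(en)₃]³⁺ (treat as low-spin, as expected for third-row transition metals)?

2.83 μB

en is neutral, so the +3 overall charge sits on Re: oxidation state +3.
Re sits in group 7; removing 3 electrons leaves Re³⁺ with 7 − 3 = 4 d electrons.
Configuration: t2g^4 e_g^0 → 2 unpaired electrons.
μ(spin-only) = √[2(2+2)] = √8 ≈ 2.83 μB.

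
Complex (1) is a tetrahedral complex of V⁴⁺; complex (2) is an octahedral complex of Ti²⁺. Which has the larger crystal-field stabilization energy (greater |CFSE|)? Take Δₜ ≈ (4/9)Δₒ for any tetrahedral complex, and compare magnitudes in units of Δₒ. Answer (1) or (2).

(2)

(1): V⁴⁺: group 5, so d-count = 5 − 4 = 1; Tetrahedral splitting is small, so the complex is high-spin; e¹ t₂⁰, CFSE = -0.6Δₜ ≈ -0.27Δₒ.
(2): Ti sits in group 4; removing 2 electrons leaves Ti²⁺ with 4 − 2 = 2 d electrons; t₂g² eg⁰, CFSE = -0.8Δₒ.
So (2) has the larger |CFSE|.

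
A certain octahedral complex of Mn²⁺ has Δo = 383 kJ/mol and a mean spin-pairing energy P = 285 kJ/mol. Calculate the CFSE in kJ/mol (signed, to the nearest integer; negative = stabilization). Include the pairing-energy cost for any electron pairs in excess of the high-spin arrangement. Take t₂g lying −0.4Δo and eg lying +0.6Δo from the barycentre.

-196

Mn²⁺: group 7, so d-count = 7 − 2 = 5.
Since Δo = 383 kJ/mol > P = 285 kJ/mol, the complex adopts the low-spin configuration.
That gives t₂g⁵ eg⁰.
Orbital CFSE = -2.0Δo = -2.0 × 383 = -766 kJ/mol.
Excess pairs vs high-spin: 2 − 0 = 2; pairing cost = +570 kJ/mol.
Net CFSE = -766 + 570 = -196 kJ/mol.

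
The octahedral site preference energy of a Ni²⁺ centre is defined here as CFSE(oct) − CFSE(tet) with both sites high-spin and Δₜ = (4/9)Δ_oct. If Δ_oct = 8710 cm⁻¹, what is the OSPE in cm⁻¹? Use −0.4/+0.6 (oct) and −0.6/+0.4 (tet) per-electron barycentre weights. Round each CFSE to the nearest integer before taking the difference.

Ni is in group 10, so Ni²⁺ is d⁸ (10 − 2 = 8).
Octahedral high-spin t₂g⁶ eg²: CFSE = -1.2 × 8710 = -10452 cm⁻¹.
Tetrahedral: e⁴ t₂⁴, CFSE = 4(−0.6) + 4(+0.4) = -0.8Δₜ = -0.8 × (4/9) × 8710 = -3097 cm⁻¹.
OSPE = -10452 − (-3097) = -7355 cm⁻¹.

-7355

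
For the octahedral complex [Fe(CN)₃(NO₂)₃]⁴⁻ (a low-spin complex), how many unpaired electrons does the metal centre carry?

Ligand charges: 3×(-1) from CN⁻ and 3×(-1) from NO₂⁻ sum to -6; with overall charge -4, Fe is +2.
Fe²⁺: group 8, so d-count = 8 − 2 = 6.
Configuration: t₂g⁶ eg⁰, giving 0 unpaired electrons.

0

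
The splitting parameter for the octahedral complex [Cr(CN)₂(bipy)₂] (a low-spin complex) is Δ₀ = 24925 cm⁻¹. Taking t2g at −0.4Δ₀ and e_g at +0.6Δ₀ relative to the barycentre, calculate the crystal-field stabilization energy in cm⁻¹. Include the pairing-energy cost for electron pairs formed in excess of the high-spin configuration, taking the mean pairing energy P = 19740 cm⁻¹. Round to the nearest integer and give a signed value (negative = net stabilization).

-20140

Ligand charges: 2×(-1) from CN⁻ and 2×(+0) from bipy sum to -2; with overall charge +0, Cr is +2.
Cr is in group 6, so Cr²⁺ is d⁴ (6 − 2 = 4).
Configuration: t2g^4 e_g^0.
CFSE(orbital) = 4×(-0.4Δ₀) + 0×(0.6Δ₀) = -1.6Δ₀; with Δ₀ = 24925 cm⁻¹ that is -39880 cm⁻¹.
Pairing penalty: 1 pair vs 0 in the high-spin reference → 1 extra × P = 19740 cm⁻¹.
Net CFSE = -39880 + 19740 = -20140 cm⁻¹.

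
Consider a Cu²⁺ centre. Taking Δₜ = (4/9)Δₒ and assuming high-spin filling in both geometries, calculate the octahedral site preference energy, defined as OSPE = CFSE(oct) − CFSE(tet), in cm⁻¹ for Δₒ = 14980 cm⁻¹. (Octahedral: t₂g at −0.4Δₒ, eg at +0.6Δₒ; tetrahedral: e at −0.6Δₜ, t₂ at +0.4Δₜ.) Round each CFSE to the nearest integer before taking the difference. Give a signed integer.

-6325

Cu sits in group 11; removing 2 electrons leaves Cu²⁺ with 11 − 2 = 9 d electrons.
Octahedral (high-spin): t2g^6 e_g^3, CFSE = 6(−0.4) + 3(+0.6) = -0.6Δₒ = -0.6 × 14980 = -8988 cm⁻¹.
Tetrahedral e^4 t2^5 gives -0.4Δₜ = -0.4 × (4/9) × 14980 = -2663 cm⁻¹.
OSPE = CFSE(oct) − CFSE(tet) = -8988 − (-2663) = -6325 cm⁻¹.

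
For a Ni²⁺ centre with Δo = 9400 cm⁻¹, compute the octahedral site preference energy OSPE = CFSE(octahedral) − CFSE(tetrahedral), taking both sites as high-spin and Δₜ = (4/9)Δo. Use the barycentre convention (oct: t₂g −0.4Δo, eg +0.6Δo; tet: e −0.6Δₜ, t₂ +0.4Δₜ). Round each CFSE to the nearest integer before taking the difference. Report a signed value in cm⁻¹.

Ni sits in group 10; removing 2 electrons leaves Ni²⁺ with 10 − 2 = 8 d electrons.
In an octahedral site d⁸ (HS) is t₂g⁶ eg², giving CFSE(oct) = -1.2Δo = -11280 cm⁻¹.
Tetrahedral e⁴ t₂⁴ gives -0.8Δₜ = -0.8 × (4/9) × 9400 = -3342 cm⁻¹.
OSPE = CFSE(oct) − CFSE(tet) = -11280 − (-3342) = -7938 cm⁻¹.

-7938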